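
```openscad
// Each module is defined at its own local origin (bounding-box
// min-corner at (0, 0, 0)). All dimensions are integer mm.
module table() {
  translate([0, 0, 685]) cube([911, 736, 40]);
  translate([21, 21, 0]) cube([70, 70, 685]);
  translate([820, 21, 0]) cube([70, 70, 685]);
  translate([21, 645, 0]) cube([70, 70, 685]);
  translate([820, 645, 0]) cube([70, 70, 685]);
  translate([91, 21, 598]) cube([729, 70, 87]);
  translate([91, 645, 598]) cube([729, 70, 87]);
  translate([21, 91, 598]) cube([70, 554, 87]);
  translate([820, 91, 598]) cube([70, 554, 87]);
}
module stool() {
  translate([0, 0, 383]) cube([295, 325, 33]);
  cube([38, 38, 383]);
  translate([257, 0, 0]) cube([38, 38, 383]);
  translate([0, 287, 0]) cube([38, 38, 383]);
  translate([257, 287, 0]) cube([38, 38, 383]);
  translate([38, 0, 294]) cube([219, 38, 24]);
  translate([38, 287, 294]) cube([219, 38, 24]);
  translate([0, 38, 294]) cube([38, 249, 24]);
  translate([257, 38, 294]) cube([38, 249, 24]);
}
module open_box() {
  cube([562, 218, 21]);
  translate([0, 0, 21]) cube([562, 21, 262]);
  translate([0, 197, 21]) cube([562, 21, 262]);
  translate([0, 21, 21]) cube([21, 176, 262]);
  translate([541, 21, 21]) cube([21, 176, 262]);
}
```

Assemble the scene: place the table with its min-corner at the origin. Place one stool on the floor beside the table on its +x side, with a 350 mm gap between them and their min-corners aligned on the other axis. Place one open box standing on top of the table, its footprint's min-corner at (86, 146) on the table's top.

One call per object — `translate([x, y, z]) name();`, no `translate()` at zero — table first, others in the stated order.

table();
translate([1261, 0, 0]) stool();
translate([86, 146, 725]) open_box();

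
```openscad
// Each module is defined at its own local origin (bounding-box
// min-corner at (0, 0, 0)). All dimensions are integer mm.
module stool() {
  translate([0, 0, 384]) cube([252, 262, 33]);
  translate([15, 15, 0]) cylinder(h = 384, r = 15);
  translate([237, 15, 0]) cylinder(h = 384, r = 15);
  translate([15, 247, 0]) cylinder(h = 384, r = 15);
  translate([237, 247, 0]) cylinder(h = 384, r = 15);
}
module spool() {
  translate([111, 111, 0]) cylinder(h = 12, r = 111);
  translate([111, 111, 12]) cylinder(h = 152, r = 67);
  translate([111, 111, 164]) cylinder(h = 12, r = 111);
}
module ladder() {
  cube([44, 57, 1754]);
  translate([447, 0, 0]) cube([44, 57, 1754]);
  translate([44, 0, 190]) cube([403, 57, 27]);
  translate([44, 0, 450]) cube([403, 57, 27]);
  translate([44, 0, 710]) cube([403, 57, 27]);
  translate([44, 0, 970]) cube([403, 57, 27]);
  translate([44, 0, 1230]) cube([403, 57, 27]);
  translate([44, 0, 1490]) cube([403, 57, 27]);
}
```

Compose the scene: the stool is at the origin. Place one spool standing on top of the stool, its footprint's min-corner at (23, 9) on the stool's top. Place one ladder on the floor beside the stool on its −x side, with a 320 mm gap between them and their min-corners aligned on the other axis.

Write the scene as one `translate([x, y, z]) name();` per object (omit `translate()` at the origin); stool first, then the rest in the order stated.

stool();
translate([23, 9, 417]) spool();
translate([-811, 0, 0]) ladder();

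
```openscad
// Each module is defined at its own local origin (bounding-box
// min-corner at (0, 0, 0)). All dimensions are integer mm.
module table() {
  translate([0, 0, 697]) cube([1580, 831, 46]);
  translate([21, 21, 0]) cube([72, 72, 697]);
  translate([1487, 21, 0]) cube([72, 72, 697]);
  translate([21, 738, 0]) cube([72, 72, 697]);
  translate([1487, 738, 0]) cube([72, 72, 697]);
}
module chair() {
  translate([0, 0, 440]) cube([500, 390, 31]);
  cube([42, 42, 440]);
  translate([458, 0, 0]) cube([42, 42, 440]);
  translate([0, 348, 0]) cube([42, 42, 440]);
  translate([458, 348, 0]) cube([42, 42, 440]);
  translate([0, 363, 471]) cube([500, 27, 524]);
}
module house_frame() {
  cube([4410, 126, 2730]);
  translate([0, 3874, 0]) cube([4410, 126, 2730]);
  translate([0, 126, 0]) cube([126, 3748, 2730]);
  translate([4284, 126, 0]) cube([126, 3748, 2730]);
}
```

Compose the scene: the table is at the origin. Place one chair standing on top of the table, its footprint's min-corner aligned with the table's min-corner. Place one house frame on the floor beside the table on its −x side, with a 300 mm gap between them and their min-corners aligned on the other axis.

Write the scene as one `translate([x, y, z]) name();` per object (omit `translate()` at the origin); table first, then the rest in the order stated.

table();
translate([0, 0, 743]) chair();
translate([-4710, 0, 0]) house_frame();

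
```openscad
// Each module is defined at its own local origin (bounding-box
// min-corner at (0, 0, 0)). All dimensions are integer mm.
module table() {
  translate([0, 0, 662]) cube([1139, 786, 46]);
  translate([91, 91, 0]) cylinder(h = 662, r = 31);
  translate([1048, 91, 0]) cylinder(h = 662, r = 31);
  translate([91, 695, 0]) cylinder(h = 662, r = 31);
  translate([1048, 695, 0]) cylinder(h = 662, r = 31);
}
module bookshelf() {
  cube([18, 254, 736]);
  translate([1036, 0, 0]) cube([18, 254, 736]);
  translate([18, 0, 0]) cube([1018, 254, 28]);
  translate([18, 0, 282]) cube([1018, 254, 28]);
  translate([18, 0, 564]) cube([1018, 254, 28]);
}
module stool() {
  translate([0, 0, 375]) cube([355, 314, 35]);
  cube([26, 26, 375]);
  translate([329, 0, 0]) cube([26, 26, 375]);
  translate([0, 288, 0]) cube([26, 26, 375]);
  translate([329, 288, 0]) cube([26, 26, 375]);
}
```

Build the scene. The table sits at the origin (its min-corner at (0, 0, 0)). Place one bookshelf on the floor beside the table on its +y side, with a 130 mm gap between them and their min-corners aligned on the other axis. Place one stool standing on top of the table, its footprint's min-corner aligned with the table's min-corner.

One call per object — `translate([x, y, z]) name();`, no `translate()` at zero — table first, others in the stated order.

table();
translate([0, 916, 0]) bookshelf();
translate([0, 0, 708]) stool();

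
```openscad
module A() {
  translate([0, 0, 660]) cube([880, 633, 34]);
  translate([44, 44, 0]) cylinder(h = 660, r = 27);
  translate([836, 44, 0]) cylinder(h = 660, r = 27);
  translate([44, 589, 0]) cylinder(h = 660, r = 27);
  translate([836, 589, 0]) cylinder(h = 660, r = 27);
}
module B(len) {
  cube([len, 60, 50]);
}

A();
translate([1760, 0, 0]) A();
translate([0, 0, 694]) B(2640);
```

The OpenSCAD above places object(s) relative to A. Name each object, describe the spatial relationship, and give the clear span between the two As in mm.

Second table starts at x = 1760; first ends at x = 880; clear span = 1760 − 880 = 880 mm.

A is a table. B is a beam. A beam spans the tops of two tables. The clear span between the two tables is 880 mm.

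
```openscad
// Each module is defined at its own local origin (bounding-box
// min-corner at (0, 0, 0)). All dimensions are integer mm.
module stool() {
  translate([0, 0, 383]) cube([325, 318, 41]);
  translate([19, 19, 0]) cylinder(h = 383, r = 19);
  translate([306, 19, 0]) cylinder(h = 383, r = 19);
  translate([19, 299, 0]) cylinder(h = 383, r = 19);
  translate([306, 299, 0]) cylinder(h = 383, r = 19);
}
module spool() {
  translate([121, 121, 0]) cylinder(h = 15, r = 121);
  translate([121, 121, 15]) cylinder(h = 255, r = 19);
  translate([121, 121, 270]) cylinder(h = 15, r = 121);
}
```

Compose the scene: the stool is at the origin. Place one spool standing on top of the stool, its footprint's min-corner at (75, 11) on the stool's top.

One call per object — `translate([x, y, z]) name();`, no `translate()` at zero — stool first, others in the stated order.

stool();
translate([75, 11, 424]) spool();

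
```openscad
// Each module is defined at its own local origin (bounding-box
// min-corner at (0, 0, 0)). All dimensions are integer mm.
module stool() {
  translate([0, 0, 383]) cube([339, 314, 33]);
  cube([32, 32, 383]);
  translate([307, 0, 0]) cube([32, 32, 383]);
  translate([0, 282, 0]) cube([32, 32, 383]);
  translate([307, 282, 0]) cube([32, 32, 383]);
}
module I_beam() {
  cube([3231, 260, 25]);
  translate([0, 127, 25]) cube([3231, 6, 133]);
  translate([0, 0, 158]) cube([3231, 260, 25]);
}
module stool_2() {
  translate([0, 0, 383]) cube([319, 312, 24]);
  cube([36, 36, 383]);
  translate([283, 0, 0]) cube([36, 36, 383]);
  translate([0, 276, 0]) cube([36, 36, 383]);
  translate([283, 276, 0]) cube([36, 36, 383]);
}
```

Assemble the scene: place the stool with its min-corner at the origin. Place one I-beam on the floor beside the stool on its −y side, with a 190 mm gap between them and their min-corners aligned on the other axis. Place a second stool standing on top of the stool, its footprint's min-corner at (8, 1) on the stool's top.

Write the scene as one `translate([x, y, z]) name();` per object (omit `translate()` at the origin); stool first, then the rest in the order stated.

stool();
translate([0, -450, 0]) I_beam();
translate([8, 1, 416]) stool_2();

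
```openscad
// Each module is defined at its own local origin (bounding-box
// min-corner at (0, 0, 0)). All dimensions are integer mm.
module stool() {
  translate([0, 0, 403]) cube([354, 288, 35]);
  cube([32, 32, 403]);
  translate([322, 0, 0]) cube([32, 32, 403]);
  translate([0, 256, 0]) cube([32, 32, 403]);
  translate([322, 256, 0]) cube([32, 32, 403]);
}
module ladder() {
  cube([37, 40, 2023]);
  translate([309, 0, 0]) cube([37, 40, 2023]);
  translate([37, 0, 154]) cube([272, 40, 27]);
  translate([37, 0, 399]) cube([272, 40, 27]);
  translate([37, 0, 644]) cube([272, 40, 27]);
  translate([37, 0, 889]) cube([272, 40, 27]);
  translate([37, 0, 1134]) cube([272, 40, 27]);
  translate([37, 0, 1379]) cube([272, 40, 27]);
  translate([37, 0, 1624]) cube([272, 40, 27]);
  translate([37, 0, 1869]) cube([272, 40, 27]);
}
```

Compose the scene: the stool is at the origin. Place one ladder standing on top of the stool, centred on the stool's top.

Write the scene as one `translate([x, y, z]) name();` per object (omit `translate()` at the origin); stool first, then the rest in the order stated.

stool();
translate([4, 124, 438]) ladder();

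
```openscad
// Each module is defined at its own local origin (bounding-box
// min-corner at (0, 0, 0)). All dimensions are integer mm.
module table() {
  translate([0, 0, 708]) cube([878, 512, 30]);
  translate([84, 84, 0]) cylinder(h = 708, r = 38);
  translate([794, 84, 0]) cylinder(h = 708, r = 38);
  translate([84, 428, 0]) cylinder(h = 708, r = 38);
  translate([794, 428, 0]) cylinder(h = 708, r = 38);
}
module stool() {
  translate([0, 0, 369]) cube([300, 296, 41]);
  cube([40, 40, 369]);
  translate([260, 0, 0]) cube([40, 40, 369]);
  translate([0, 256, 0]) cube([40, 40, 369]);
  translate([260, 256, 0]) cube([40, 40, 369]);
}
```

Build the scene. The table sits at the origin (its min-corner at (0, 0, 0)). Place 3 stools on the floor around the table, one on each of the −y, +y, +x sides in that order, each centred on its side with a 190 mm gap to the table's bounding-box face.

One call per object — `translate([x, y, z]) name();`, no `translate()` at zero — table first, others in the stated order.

table();
translate([289, -486, 0]) stool();
translate([289, 702, 0]) stool();
translate([1068, 108, 0]) stool();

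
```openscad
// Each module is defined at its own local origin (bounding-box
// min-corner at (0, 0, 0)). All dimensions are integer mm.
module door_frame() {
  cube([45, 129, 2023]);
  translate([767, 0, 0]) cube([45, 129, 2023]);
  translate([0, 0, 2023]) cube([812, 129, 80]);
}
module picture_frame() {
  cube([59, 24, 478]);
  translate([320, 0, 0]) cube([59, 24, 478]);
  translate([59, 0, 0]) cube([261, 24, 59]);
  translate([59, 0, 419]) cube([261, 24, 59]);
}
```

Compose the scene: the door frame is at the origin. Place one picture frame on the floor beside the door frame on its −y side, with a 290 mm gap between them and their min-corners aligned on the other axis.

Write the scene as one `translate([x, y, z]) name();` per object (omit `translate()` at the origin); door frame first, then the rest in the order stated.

door_frame();
translate([0, -314, 0]) picture_frame();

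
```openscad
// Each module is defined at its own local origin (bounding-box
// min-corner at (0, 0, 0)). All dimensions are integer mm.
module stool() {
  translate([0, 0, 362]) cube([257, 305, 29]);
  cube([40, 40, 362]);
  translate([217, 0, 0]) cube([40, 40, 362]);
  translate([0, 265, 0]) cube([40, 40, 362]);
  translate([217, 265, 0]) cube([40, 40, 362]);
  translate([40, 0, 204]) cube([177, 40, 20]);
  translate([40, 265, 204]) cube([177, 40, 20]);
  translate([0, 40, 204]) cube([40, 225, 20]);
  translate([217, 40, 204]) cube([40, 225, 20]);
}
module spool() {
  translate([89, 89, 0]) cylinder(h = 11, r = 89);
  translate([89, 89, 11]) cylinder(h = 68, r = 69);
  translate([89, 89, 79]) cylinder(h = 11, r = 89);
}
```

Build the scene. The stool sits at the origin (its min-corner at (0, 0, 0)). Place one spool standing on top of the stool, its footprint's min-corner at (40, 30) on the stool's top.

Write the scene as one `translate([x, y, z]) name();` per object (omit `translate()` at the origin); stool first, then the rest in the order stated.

stool();
translate([40, 30, 391]) spool();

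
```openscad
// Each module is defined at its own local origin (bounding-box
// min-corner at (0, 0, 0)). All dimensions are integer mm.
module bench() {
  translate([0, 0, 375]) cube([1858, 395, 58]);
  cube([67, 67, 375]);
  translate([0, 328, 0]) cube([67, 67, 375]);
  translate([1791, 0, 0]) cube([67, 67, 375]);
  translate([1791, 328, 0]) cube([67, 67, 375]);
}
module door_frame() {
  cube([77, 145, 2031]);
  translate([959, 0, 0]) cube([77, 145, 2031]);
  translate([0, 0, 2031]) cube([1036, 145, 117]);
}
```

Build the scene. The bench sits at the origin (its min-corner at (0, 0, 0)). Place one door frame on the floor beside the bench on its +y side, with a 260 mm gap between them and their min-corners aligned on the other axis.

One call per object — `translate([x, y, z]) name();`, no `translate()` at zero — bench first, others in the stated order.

bench();
translate([0, 655, 0]) door_frame();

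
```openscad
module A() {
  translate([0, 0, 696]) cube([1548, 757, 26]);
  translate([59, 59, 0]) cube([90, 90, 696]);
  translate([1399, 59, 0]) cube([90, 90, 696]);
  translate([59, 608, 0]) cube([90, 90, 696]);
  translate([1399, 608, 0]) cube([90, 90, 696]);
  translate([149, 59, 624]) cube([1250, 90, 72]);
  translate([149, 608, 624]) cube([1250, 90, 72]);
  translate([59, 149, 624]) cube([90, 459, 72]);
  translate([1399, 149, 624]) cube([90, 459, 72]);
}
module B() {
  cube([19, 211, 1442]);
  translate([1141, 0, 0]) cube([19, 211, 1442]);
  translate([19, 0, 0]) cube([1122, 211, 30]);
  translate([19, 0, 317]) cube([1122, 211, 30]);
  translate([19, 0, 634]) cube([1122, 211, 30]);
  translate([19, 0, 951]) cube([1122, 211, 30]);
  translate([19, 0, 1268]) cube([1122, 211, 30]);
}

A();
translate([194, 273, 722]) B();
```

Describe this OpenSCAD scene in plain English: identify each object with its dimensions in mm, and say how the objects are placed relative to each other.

A is a rectangular dining table. The top is 1548×757×26 mm with its upper surface at z = 722 mm. It stands on four 90×90 mm square legs, each inset 59 mm from the nearest pair of top edges, running from the floor to the underside of the top. Four apron rails, 90 mm thick and 72 mm tall, run between adjacent legs with their top edges flush with the underside of the top and their outer faces flush with the legs' outer faces.

B is an open bookshelf. Two side panels, each 19 mm thick, 211 mm deep and 1442 mm tall, stand 1160 mm apart (outside-to-outside). Between them sit 5 shelves, each 30 mm thick and 211 mm deep, spanning the full gap between the sides. The bottom shelf rests on the floor (its underside at z = 0) and the clear gap between one shelf's top and the next shelf's underside is 287 mm.

The bookshelf is on top of the table, centred.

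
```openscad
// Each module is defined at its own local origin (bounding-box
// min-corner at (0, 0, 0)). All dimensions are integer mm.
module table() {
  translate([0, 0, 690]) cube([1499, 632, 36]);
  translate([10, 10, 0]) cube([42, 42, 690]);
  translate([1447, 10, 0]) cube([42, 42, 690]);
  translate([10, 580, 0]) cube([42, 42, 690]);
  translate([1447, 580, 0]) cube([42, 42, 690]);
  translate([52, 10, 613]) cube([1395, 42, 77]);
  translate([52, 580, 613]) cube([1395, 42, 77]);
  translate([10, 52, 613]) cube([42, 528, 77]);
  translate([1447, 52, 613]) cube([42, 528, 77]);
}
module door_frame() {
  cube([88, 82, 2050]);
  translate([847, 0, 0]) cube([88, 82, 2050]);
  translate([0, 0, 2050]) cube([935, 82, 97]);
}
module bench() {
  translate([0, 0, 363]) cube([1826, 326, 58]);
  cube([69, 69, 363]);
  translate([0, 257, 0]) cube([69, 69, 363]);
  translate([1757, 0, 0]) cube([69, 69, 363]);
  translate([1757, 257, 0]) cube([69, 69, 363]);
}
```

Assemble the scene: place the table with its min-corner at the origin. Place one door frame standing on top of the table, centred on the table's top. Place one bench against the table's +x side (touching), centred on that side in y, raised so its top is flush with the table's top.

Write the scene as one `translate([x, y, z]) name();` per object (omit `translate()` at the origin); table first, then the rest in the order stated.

table();
translate([282, 275, 726]) door_frame();
translate([1499, 153, 305]) bench();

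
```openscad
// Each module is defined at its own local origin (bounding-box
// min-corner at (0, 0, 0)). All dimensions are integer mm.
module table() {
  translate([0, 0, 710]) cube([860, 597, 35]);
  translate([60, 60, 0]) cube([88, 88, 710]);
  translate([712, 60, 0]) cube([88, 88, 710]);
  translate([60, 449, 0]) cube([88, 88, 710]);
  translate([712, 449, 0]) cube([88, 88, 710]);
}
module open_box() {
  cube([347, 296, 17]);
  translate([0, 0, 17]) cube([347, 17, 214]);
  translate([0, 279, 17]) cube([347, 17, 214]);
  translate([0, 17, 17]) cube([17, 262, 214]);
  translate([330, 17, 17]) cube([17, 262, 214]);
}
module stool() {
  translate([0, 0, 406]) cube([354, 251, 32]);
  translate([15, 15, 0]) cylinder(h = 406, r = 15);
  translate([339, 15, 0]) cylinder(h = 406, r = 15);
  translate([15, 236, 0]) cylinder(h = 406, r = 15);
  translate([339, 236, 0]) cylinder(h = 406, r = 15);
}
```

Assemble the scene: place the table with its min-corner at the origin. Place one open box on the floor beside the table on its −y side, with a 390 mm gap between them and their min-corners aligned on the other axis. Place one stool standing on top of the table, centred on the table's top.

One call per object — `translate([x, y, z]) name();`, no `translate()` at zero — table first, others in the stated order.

table();
translate([0, -686, 0]) open_box();
translate([253, 173, 745]) stool();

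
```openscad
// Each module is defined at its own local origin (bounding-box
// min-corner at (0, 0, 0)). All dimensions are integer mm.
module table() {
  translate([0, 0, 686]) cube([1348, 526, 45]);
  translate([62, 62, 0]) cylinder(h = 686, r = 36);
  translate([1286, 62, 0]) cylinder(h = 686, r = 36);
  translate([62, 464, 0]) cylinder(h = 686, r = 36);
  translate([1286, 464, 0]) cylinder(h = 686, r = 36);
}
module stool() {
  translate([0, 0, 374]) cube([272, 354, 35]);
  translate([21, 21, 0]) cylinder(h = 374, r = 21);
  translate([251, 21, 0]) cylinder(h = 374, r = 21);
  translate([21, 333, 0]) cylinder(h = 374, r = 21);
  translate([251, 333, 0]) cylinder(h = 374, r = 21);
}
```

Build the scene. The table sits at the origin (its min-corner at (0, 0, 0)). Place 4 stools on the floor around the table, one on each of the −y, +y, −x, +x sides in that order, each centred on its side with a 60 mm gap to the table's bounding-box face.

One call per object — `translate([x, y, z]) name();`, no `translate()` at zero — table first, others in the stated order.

table();
translate([538, -414, 0]) stool();
translate([538, 586, 0]) stool();
translate([-332, 86, 0]) stool();
translate([1408, 86, 0]) stool();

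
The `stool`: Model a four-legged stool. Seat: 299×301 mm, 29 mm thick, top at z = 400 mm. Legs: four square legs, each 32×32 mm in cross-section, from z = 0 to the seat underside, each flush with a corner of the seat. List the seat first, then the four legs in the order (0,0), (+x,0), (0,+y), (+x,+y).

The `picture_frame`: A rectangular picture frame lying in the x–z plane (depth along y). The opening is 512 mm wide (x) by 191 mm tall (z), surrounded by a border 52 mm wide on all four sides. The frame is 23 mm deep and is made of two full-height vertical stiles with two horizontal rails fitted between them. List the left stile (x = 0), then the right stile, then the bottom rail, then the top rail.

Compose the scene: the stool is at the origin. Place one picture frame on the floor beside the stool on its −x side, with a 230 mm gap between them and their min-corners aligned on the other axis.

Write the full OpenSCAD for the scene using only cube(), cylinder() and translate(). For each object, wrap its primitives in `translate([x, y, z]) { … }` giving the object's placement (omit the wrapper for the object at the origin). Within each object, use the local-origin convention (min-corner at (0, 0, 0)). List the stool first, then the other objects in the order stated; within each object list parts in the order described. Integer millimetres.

translate([0, 0, 371]) cube([299, 301, 29]);
cube([32, 32, 371]);
translate([267, 0, 0]) cube([32, 32, 371]);
translate([0, 269, 0]) cube([32, 32, 371]);
translate([267, 269, 0]) cube([32, 32, 371]);
translate([-846, 0, 0]) {
  cube([52, 23, 295]);
  translate([564, 0, 0]) cube([52, 23, 295]);
  translate([52, 0, 0]) cube([512, 23, 52]);
  translate([52, 0, 243]) cube([512, 23, 52]);
}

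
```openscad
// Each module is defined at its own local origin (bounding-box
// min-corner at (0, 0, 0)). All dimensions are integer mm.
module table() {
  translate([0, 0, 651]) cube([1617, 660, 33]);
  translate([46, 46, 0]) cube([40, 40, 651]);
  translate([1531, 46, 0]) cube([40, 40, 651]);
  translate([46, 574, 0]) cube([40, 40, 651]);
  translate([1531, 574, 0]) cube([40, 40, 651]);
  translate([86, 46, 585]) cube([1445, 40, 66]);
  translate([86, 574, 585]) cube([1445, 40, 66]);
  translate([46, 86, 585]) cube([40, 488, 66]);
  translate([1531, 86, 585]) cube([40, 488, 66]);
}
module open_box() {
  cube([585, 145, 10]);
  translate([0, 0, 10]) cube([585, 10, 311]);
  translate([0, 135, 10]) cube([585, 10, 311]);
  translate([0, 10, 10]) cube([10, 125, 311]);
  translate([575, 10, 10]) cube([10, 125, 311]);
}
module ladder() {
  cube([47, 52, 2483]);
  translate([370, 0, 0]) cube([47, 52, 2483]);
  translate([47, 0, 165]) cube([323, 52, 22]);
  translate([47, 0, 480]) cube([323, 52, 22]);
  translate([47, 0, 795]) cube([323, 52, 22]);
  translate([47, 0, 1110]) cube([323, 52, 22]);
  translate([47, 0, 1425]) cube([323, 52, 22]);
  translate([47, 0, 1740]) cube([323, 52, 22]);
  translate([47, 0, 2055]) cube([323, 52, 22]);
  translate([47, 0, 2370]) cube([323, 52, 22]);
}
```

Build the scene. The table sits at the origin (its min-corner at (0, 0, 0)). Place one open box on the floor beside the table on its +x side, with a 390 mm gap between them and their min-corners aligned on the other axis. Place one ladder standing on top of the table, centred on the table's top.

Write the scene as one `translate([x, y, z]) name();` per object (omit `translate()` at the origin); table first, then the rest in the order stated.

table();
translate([2007, 0, 0]) open_box();
translate([600, 304, 684]) ladder();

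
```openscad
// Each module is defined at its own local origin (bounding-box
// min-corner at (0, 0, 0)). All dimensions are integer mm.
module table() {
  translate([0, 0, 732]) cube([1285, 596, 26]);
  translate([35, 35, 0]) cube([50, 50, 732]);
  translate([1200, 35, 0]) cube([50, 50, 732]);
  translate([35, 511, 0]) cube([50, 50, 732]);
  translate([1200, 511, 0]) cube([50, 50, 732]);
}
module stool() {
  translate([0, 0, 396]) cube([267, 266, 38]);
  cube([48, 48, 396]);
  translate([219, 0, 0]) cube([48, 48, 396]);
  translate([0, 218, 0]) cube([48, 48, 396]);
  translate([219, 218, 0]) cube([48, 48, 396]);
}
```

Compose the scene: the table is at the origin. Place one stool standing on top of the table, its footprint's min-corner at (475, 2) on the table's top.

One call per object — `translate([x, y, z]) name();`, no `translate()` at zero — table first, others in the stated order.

table();
translate([475, 2, 758]) stool();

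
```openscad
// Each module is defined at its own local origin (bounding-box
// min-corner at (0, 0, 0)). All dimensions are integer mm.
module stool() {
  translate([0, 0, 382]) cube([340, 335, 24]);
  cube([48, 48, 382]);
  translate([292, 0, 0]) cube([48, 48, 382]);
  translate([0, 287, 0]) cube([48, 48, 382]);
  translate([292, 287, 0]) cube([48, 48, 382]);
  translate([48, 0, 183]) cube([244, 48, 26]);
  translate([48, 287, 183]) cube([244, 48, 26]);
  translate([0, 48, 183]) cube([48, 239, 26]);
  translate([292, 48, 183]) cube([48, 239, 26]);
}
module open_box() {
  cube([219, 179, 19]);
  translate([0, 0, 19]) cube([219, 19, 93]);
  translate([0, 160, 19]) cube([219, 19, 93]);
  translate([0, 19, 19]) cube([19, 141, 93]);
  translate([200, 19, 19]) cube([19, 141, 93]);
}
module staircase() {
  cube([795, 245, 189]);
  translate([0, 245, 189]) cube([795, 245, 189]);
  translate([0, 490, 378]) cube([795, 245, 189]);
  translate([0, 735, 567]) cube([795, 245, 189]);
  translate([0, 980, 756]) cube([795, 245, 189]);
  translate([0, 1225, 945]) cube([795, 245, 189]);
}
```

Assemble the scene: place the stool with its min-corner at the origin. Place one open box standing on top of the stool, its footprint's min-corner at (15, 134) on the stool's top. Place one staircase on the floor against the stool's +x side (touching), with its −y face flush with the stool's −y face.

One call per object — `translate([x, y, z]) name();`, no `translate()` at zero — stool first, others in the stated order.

stool();
translate([15, 134, 406]) open_box();
translate([340, 0, 0]) staircase();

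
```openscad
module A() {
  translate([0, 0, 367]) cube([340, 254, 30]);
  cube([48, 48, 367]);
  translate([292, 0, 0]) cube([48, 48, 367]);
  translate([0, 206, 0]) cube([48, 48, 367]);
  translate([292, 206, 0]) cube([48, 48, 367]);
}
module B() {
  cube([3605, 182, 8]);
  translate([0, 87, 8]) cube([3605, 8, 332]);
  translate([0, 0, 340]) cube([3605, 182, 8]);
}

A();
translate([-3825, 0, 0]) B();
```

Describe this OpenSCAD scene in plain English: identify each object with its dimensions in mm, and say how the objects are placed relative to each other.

A is a four-legged stool. The seat is 340×254 mm, 30 mm thick, top at z = 397 mm. It stands on four square legs, each 48×48 mm in cross-section, from z = 0 to the seat underside, each flush with a corner of the seat.

B is an I-beam lying along x, 3605 mm long. Overall section height 348 mm. Two flanges 182 mm wide (y) and 8 mm thick, one on the floor and one at the top; a web 8 mm thick runs between them, centred on the flange width.

The I-beam is on the floor beside the stool on its −x side.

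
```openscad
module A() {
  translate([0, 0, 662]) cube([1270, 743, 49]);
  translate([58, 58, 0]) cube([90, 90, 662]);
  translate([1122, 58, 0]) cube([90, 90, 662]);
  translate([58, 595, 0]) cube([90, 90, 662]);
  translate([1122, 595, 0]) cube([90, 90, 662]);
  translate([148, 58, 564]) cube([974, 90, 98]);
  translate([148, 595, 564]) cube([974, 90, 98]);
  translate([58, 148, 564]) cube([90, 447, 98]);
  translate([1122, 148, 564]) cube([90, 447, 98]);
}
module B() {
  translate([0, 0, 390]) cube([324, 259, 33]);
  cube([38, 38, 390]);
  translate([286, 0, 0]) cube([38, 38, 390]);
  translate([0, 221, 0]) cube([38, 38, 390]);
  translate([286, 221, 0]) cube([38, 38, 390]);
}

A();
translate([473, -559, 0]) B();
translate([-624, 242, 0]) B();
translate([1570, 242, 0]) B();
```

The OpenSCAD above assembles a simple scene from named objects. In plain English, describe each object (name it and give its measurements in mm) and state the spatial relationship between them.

A is a rectangular dining table. The top is 1270×743×49 mm with its upper surface at z = 711 mm. It stands on four 90×90 mm square legs, each inset 58 mm from the nearest pair of top edges, running from the floor to the underside of the top. Four apron rails, 90 mm thick and 98 mm tall, run between adjacent legs with their top edges flush with the underside of the top and their outer faces flush with the legs' outer faces.

B is a four-legged stool. The seat is 324×259 mm, 33 mm thick, top at z = 423 mm. It stands on four square legs, each 38×38 mm in cross-section, from z = 0 to the seat underside, each flush with a corner of the seat.

Three stools sit around the table at the −y, −x, +x sides.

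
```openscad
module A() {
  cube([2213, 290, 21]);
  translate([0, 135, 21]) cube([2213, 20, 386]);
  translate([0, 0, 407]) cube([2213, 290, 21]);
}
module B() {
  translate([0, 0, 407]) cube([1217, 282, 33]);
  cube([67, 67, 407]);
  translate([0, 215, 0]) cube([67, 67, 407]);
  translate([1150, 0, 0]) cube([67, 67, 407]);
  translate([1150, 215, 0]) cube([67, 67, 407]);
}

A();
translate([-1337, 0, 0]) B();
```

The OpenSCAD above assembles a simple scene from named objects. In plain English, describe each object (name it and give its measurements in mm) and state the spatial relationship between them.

A is an I-beam lying along x, 2213 mm long. Overall section height 428 mm. Two flanges 290 mm wide (y) and 21 mm thick, one on the floor and one at the top; a web 20 mm thick runs between them, centred on the flange width.

B is a long wooden bench with a 1217 mm (x) × 282 mm (y) seat, 33 mm thick, its top surface 440 mm above the floor. Four 67 mm square legs at the seat corners, flush with the edges, run from z = 0 to the seat underside.

The bench is on the floor beside the I-beam on its −x side.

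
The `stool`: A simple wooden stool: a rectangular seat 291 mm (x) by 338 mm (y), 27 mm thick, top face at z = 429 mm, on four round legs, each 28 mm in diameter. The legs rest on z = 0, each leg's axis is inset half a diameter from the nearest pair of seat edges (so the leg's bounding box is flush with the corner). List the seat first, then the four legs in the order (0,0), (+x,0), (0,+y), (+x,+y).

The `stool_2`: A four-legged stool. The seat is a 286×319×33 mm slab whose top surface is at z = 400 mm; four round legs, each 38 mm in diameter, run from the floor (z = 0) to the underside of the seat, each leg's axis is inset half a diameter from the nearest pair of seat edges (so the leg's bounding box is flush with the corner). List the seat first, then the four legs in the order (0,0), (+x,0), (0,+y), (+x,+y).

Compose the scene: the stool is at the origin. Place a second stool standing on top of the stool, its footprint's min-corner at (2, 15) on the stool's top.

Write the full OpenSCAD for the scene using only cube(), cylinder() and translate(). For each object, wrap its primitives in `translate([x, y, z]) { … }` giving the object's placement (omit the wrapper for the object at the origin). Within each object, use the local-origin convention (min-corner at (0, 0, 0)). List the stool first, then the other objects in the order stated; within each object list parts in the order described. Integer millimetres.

translate([0, 0, 402]) cube([291, 338, 27]);
translate([14, 14, 0]) cylinder(h = 402, r = 14);
translate([277, 14, 0]) cylinder(h = 402, r = 14);
translate([14, 324, 0]) cylinder(h = 402, r = 14);
translate([277, 324, 0]) cylinder(h = 402, r = 14);
translate([2, 15, 429]) {
  translate([0, 0, 367]) cube([286, 319, 33]);
  translate([19, 19, 0]) cylinder(h = 367, r = 19);
  translate([267, 19, 0]) cylinder(h = 367, r = 19);
  translate([19, 300, 0]) cylinder(h = 367, r = 19);
  translate([267, 300, 0]) cylinder(h = 367, r = 19);
}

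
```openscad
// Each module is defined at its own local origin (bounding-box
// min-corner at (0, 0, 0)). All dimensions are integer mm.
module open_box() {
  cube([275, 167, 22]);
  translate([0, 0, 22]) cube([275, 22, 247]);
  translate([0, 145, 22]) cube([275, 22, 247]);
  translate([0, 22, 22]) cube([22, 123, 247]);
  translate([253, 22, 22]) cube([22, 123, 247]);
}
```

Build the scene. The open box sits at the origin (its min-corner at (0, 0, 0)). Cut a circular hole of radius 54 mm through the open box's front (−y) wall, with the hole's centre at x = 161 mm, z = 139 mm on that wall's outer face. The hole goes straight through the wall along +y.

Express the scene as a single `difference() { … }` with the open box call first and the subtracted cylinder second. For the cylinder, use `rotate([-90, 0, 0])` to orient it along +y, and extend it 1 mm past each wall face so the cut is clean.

difference() {
  open_box();
  translate([161, -1, 139]) rotate([-90, 0, 0]) cylinder(h = 24, r = 54);
}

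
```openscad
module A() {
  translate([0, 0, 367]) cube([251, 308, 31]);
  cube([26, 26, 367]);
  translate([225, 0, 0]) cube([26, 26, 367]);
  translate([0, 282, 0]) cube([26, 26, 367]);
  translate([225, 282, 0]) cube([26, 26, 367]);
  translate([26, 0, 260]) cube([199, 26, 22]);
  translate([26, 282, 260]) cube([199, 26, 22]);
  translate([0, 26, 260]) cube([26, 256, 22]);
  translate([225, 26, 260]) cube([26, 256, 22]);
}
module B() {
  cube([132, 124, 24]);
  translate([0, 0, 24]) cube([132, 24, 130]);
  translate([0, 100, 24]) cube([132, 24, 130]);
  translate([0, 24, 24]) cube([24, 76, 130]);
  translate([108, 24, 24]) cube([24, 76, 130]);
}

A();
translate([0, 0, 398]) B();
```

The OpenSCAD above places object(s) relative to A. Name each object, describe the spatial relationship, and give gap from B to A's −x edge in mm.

A is a stool. B is an open box. The open box is on top of the stool. The gap from the open box to the stool's −x edge is 0 mm.

The open box's min-x is at 0; the stool's min-x is 0; gap = 0 mm.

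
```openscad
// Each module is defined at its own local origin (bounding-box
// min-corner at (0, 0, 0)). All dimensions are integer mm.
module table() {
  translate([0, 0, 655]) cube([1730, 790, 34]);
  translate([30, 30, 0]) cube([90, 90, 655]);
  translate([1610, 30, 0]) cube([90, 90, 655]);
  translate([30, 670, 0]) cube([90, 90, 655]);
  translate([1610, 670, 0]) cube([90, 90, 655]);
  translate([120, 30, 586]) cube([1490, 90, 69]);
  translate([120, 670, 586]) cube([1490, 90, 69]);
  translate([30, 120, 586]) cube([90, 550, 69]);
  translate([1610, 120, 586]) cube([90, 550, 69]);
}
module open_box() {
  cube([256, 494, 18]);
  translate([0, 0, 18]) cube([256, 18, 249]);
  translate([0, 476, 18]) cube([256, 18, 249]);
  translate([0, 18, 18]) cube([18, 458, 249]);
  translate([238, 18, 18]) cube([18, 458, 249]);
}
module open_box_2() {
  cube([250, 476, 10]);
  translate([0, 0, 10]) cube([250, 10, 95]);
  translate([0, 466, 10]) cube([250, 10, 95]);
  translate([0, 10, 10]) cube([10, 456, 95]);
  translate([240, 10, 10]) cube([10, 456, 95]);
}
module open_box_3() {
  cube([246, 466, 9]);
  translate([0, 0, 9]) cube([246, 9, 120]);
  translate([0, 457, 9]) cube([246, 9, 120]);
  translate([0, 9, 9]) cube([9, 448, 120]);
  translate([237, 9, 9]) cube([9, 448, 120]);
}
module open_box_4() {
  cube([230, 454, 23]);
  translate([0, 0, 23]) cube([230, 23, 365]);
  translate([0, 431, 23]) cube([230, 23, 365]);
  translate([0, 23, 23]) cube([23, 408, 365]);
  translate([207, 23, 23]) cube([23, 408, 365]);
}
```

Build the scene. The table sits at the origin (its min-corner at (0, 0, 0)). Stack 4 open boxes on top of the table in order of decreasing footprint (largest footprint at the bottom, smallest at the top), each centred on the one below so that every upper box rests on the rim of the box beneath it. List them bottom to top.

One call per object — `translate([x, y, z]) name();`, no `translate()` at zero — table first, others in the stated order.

table();
translate([737, 148, 689]) open_box();
translate([740, 157, 956]) open_box_2();
translate([742, 162, 1061]) open_box_3();
translate([750, 168, 1190]) open_box_4();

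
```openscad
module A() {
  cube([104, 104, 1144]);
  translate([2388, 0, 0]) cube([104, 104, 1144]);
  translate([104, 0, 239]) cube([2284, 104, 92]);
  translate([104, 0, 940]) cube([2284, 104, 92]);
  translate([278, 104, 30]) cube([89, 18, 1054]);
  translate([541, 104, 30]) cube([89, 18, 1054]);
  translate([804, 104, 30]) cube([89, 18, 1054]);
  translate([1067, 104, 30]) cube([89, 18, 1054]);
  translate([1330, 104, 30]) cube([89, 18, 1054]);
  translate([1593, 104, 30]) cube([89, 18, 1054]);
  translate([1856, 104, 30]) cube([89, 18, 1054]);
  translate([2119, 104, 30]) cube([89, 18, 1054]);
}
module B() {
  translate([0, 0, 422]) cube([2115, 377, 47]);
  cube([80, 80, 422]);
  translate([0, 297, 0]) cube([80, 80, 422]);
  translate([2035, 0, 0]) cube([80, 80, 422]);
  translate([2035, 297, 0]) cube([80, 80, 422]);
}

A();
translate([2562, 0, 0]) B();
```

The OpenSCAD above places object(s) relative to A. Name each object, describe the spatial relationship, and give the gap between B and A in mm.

The bench's nearest face is 70 mm from the fence section's +x face.

A is a fence section. B is a bench. The bench is on the floor beside the fence section on its +x side. The gap between the bench and the fence section is 70 mm.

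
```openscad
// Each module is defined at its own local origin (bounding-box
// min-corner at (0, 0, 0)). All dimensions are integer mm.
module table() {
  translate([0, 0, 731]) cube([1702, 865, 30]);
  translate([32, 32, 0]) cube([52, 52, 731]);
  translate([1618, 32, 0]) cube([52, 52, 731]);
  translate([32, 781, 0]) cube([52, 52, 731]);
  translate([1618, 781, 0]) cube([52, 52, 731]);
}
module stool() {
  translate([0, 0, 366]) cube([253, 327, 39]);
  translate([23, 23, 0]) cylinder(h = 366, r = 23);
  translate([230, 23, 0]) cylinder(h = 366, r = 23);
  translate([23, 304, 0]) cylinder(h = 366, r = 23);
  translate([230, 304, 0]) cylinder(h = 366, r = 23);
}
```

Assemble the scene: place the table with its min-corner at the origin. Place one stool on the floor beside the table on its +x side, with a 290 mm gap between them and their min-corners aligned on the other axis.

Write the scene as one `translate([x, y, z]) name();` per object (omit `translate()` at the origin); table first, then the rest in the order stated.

table();
translate([1992, 0, 0]) stool();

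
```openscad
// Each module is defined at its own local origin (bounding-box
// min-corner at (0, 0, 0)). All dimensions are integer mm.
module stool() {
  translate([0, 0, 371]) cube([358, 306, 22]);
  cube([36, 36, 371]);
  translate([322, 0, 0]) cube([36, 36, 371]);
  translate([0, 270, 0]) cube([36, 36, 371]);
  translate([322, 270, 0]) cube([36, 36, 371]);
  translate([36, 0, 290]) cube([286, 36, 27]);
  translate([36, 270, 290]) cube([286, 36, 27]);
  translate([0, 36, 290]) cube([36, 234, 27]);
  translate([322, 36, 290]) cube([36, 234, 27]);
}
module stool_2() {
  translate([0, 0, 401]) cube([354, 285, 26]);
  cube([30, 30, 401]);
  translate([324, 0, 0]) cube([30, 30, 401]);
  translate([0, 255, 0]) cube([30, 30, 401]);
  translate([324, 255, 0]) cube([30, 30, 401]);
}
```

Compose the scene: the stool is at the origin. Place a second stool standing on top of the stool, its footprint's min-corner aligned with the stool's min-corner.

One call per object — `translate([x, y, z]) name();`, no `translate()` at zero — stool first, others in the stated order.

stool();
translate([0, 0, 393]) stool_2();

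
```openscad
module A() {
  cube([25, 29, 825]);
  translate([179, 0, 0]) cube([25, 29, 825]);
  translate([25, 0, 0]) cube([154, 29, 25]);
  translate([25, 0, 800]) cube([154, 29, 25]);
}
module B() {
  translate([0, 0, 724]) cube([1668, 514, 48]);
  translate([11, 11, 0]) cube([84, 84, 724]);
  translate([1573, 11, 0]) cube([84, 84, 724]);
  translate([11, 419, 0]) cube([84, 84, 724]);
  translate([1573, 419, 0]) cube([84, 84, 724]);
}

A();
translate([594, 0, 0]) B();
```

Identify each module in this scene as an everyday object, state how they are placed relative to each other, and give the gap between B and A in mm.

A is a picture frame. B is a table. The table is on the floor beside the picture frame on its +x side. The gap between the table and the picture frame is 390 mm.

The table's nearest face is 390 mm from the picture frame's +x face.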